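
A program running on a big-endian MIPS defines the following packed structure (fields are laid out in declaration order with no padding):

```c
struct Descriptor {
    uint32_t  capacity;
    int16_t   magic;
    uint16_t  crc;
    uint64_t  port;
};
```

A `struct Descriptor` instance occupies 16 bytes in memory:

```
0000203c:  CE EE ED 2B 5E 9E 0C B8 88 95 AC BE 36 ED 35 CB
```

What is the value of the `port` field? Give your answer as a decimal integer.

`port` follows `capacity` (4 B), `magic` (2 B), `crc` (2 B), so it starts at offset 4 + 2 + 2 = 8 and occupies 8 bytes.
Bytes at offsets 8..15: 88 95 AC BE 36 ED 35 CB.
Big-endian: lowest address holds the most-significant byte.
The bytes are already most-significant first: 0x8895ACBE36ED35CB.
0x8895ACBE36ED35CB = 9841962493653366219.

9841962493653366219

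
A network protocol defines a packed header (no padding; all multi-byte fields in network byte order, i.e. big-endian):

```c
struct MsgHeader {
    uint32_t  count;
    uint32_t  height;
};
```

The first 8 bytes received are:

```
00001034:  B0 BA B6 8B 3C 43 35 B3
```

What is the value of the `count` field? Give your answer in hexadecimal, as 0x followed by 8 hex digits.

0xB0BAB68B

`count` is the first field, at byte offset 0, occupying 4 bytes.
Bytes at offsets 0..3: B0 BA B6 8B.
Big-endian: lowest address holds the most-significant byte.
The bytes are already most-significant first: 0xB0BAB68B.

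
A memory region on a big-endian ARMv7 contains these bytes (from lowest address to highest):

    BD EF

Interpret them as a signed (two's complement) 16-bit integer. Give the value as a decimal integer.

-16913

Big-endian stores the most-significant byte at the lowest address.
The bytes are already most-significant first: 0xBDEF.
Top bit is set, so as a signed 16-bit value this is 0xBDEF − 2^16 = -16913.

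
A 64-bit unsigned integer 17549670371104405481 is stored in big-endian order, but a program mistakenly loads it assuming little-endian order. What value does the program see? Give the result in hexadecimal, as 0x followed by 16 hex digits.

0xE937E06A38F48CF3

17549670371104405481 in 64-bit hexadecimal is 0xF38CF4386AE037E9.
Stored big-endian, the bytes at ascending addresses are F3 8C F4 38 6A E0 37 E9.
Read back as little-endian, the first byte is least significant, giving 0xE937E06A38F48CF3.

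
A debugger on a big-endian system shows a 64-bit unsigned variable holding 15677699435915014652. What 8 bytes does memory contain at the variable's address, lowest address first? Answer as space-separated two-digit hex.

15677699435915014652 in hexadecimal, padded to 64 bits, is 0xD9926092AD0E71FC.
Split into bytes (most-significant first): D9 92 60 92 AD 0E 71 FC.
Big-endian: lowest address holds the most-significant byte.
So the memory order matches the most-significant-first order: D9 92 60 92 AD 0E 71 FC.

D9 92 60 92 AD 0E 71 FC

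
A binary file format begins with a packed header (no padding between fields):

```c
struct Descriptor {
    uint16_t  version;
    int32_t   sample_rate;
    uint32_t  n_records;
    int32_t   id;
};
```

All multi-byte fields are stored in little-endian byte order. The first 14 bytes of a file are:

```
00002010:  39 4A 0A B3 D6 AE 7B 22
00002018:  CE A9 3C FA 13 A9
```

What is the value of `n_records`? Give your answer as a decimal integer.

`n_records` follows `version` (2 B), `sample_rate` (4 B), so it starts at offset 2 + 4 = 6 and occupies 4 bytes.
Bytes at offsets 6..9: 7B 22 CE A9.
Little-endian stores the least-significant byte at the lowest address.
Reassemble most-significant byte first: A9 CE 22 7B → 0xA9CE227B.
0xA9CE227B = 2848858747.

2848858747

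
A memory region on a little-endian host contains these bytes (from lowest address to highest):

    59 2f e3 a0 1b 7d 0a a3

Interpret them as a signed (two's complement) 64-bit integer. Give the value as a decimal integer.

Little-endian: lowest address holds the least-significant byte.
Reassemble most-significant byte first: A3 0A 7D 1B A0 E3 2F 59 → 0xA30A7D1BA0E32F59.
Top bit is set, so as a signed 64-bit value this is 0xA30A7D1BA0E32F59 − 2^64 = -6698403938143359143.

-6698403938143359143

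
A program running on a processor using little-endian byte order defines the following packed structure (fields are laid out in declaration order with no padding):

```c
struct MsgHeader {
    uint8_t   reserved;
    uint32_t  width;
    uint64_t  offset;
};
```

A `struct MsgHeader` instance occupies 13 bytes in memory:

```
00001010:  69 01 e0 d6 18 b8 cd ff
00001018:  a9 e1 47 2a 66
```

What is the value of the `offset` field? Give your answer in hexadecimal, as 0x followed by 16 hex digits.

0x662A47E1A9FFCDB8

`offset` follows `reserved` (1 B), `width` (4 B), so it starts at offset 1 + 4 = 5 and occupies 8 bytes.
Bytes at offsets 5..12: B8 CD FF A9 E1 47 2A 66.
Little-endian: lowest address holds the least-significant byte.
Reassemble most-significant byte first: 66 2A 47 E1 A9 FF CD B8 → 0x662A47E1A9FFCDB8.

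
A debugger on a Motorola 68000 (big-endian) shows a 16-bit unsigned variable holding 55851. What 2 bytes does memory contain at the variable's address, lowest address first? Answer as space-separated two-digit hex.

55851 in hexadecimal, padded to 16 bits, is 0xDA2B.
Split into bytes (most-significant first): DA 2B.
In big-endian order the high byte comes first in memory.
So the memory order matches the most-significant-first order: DA 2B.

DA 2B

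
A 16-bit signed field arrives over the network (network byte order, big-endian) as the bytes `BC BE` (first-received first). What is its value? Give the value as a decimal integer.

In big-endian order the high byte comes first in memory.
The bytes are already most-significant first: 0xBCBE.
Top bit is set, so as a signed 16-bit value this is 0xBCBE − 2^16 = -17218.

-17218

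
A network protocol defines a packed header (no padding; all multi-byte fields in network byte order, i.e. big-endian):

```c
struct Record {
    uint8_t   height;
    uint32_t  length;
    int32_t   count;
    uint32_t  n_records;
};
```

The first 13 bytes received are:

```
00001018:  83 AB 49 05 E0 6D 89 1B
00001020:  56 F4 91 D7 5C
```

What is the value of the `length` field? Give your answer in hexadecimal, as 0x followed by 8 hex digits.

0xAB4905E0

`length` follows `height` (1 byte), so it starts at byte offset 1 and occupies 4 bytes.
Bytes at offsets 1..4: AB 49 05 E0.
Big-endian stores the most-significant byte at the lowest address.
The bytes are already most-significant first: 0xAB4905E0.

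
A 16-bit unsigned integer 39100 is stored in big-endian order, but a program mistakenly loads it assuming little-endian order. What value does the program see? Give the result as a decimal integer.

48280

39100 in 16-bit hexadecimal is 0x98BC.
Stored big-endian, the bytes at ascending addresses are 98 BC.
Read back as little-endian, the first byte is least significant, giving 0xBC98.
0xBC98 = 48280.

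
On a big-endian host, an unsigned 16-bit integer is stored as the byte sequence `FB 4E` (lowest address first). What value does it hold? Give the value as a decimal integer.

Big-endian: lowest address holds the most-significant byte.
The bytes are already most-significant first: 0xFB4E.
0xFB4E = 64334.

64334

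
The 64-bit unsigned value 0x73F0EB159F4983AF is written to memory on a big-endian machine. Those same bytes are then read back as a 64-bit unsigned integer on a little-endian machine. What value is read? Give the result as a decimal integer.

Stored big-endian, the bytes at ascending addresses are 73 F0 EB 15 9F 49 83 AF.
Read back as little-endian, the first byte is least significant, giving 0xAF83499F15EBF073.
0xAF83499F15EBF073 = 12647033126202896499.

12647033126202896499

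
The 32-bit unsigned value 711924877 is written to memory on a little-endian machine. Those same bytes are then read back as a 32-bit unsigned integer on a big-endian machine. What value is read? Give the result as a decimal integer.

711924877 in 32-bit hexadecimal is 0x2A6F1C8D.
Stored little-endian, the bytes at ascending addresses are 8D 1C 6F 2A.
Read back as big-endian, the last byte is least significant, giving 0x8D1C6F2A.
0x8D1C6F2A = 2367450922.

2367450922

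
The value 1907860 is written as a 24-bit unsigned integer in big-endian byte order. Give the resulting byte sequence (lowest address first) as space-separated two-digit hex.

1D 1C 94

1907860 in hexadecimal, padded to 24 bits, is 0x1D1C94.
Split into bytes (most-significant first): 1D 1C 94.
In big-endian order the high byte comes first in memory.
So the memory order matches the most-significant-first order: 1D 1C 94.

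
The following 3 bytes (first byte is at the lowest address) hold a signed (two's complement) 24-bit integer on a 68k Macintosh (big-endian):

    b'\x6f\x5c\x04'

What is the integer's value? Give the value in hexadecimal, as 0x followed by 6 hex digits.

0x6F5C04

Big-endian stores the most-significant byte at the lowest address.
The bytes are already most-significant first: 0x6F5C04.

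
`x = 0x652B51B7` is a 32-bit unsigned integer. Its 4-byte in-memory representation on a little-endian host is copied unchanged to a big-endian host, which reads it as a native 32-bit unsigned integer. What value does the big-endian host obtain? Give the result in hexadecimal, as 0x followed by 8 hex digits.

0xB7512B65

Stored little-endian, the bytes at ascending addresses are B7 51 2B 65.
Read back as big-endian, the last byte is least significant, giving 0xB7512B65.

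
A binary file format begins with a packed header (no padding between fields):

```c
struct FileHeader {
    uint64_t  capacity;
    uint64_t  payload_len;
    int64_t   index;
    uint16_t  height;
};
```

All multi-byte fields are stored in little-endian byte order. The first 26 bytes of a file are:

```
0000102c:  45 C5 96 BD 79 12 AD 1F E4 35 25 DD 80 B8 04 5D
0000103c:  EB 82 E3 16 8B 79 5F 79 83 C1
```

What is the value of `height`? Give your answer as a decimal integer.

`height` follows `capacity` (8 B), `payload_len` (8 B), `index` (8 B), so it starts at offset 8 + 8 + 8 = 24 and occupies 2 bytes.
Bytes at offsets 24..25: 83 C1.
Little-endian: lowest address holds the least-significant byte.
Reassemble most-significant byte first: C1 83 → 0xC183.
0xC183 = 49539.

49539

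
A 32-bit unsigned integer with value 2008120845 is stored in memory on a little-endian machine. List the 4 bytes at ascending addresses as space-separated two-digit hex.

2008120845 in hexadecimal, padded to 32 bits, is 0x77B17E0D.
Split into bytes (most-significant first): 77 B1 7E 0D.
Little-endian: lowest address holds the least-significant byte.
So at ascending addresses the bytes are 0D 7E B1 77.

0D 7E B1 77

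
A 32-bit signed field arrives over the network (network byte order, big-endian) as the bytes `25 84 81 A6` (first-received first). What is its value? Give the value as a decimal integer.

629440934

Big-endian stores the most-significant byte at the lowest address.
The bytes are already most-significant first: 0x258481A6.
0x258481A6 = 629440934.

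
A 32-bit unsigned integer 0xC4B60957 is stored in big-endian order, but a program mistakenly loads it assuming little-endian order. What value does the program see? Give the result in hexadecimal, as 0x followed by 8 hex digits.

0x5709B6C4

Stored big-endian, the bytes at ascending addresses are C4 B6 09 57.
Read back as little-endian, the first byte is least significant, giving 0x5709B6C4.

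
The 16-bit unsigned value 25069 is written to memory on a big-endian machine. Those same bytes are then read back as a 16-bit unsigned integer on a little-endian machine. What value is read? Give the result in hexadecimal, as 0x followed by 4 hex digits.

0xED61

25069 in 16-bit hexadecimal is 0x61ED.
Stored big-endian, the bytes at ascending addresses are 61 ED.
Read back as little-endian, the first byte is least significant, giving 0xED61.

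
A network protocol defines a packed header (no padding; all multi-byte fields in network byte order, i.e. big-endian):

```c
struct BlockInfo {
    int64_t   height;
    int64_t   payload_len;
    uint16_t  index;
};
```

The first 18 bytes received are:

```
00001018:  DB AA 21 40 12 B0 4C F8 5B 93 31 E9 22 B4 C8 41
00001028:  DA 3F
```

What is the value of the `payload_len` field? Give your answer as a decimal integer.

6598672756407322689

`payload_len` follows `height` (8 bytes), so it starts at byte offset 8 and occupies 8 bytes.
Bytes at offsets 8..15: 5B 93 31 E9 22 B4 C8 41.
Big-endian stores the most-significant byte at the lowest address.
The bytes are already most-significant first: 0x5B9331E922B4C841.
0x5B9331E922B4C841 = 6598672756407322689.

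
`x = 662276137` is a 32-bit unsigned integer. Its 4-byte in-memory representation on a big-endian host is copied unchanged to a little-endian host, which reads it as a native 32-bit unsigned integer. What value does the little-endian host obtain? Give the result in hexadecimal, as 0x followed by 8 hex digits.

0x29887927

662276137 in 32-bit hexadecimal is 0x27798829.
Stored big-endian, the bytes at ascending addresses are 27 79 88 29.
Read back as little-endian, the first byte is least significant, giving 0x29887927.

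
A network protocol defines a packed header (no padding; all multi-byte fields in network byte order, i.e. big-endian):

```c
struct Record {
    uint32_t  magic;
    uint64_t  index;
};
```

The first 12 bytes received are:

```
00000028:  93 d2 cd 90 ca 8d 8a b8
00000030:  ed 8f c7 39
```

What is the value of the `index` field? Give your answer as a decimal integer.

`index` follows `magic` (4 bytes), so it starts at byte offset 4 and occupies 8 bytes.
Bytes at offsets 4..11: CA 8D 8A B8 ED 8F C7 39.
Big-endian stores the most-significant byte at the lowest address.
The bytes are already most-significant first: 0xCA8D8AB8ED8FC739.
0xCA8D8AB8ED8FC739 = 14595474494241883961.

14595474494241883961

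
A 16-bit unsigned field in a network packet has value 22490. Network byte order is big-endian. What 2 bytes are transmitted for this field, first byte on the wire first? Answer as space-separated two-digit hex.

22490 in hexadecimal, padded to 16 bits, is 0x57DA.
Split into bytes (most-significant first): 57 DA.
Big-endian: lowest address holds the most-significant byte.
So the memory order matches the most-significant-first order: 57 DA.

57 DA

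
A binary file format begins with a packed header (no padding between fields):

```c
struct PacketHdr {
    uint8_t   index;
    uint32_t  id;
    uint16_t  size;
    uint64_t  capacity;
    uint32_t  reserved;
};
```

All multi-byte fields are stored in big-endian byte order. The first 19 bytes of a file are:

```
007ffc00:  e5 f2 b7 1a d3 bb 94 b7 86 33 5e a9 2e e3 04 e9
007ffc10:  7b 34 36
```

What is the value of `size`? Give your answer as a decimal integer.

48020

`size` follows `index` (1 B), `id` (4 B), so it starts at offset 1 + 4 = 5 and occupies 2 bytes.
Bytes at offsets 5..6: BB 94.
Big-endian: lowest address holds the most-significant byte.
The bytes are already most-significant first: 0xBB94.
0xBB94 = 48020.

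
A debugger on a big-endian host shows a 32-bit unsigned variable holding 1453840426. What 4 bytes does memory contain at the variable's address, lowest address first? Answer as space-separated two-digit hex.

56 A7 D8 2A

1453840426 in hexadecimal, padded to 32 bits, is 0x56A7D82A.
Split into bytes (most-significant first): 56 A7 D8 2A.
Big-endian: lowest address holds the most-significant byte.
So the memory order matches the most-significant-first order: 56 A7 D8 2A.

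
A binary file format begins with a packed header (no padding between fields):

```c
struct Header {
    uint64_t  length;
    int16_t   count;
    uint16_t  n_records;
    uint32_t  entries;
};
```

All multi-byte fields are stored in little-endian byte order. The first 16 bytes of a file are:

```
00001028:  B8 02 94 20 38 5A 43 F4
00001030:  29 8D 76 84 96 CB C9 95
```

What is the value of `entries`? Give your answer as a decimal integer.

2513030038

`entries` follows `length` (8 B), `count` (2 B), `n_records` (2 B), so it starts at offset 8 + 2 + 2 = 12 and occupies 4 bytes.
Bytes at offsets 12..15: 96 CB C9 95.
Little-endian stores the least-significant byte at the lowest address.
Reassemble most-significant byte first: 95 C9 CB 96 → 0x95C9CB96.
0x95C9CB96 = 2513030038.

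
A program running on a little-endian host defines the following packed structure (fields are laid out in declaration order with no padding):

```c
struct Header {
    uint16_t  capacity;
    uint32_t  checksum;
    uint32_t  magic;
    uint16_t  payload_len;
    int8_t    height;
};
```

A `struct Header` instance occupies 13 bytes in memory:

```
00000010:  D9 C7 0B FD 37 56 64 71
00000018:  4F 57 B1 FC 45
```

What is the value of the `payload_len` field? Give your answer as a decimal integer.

64689

`payload_len` follows `capacity` (2 B), `checksum` (4 B), `magic` (4 B), so it starts at offset 2 + 4 + 4 = 10 and occupies 2 bytes.
Bytes at offsets 10..11: B1 FC.
Little-endian stores the least-significant byte at the lowest address.
Reassemble most-significant byte first: FC B1 → 0xFCB1.
0xFCB1 = 64689.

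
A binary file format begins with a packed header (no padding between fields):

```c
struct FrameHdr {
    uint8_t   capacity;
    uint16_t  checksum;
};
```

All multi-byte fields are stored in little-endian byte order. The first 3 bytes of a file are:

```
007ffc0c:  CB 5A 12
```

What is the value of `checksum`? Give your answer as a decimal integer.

`checksum` follows `capacity` (1 byte), so it starts at byte offset 1 and occupies 2 bytes.
Bytes at offsets 1..2: 5A 12.
Little-endian: lowest address holds the least-significant byte.
Reassemble most-significant byte first: 12 5A → 0x125A.
0x125A = 4698.

4698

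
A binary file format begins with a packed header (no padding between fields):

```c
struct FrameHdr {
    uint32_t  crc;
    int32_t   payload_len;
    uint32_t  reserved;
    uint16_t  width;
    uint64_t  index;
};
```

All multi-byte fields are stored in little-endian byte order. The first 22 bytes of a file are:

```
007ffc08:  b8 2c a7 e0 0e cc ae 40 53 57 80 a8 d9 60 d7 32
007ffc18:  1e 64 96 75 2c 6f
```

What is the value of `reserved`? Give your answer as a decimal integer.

2826983251

`reserved` follows `crc` (4 B), `payload_len` (4 B), so it starts at offset 4 + 4 = 8 and occupies 4 bytes.
Bytes at offsets 8..11: 53 57 80 A8.
In little-endian order the low byte comes first in memory.
Reassemble most-significant byte first: A8 80 57 53 → 0xA8805753.
0xA8805753 = 2826983251.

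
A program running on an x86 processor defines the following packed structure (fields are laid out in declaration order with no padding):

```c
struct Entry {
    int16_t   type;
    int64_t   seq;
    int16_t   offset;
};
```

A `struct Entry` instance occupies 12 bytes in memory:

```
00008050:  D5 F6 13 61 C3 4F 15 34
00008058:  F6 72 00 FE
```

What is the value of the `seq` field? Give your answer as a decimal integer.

`seq` follows `type` (2 bytes), so it starts at byte offset 2 and occupies 8 bytes.
Bytes at offsets 2..9: 13 61 C3 4F 15 34 F6 72.
Little-endian stores the least-significant byte at the lowest address.
Reassemble most-significant byte first: 72 F6 34 15 4F C3 61 13 → 0x72F634154FC36113.
0x72F634154FC36113 = 8283865830731768083.

8283865830731768083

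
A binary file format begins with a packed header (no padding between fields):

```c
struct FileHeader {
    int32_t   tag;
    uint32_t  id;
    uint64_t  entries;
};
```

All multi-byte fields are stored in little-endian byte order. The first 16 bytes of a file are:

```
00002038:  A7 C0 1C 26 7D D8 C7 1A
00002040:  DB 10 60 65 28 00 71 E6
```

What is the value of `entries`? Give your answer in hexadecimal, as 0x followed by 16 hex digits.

`entries` follows `tag` (4 B), `id` (4 B), so it starts at offset 4 + 4 = 8 and occupies 8 bytes.
Bytes at offsets 8..15: DB 10 60 65 28 00 71 E6.
Little-endian: lowest address holds the least-significant byte.
Reassemble most-significant byte first: E6 71 00 28 65 60 10 DB → 0xE6710028656010DB.

0xE6710028656010DB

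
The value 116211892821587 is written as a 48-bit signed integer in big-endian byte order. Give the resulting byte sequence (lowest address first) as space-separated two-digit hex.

69 B1 B0 97 1E 53

116211892821587 in hexadecimal, padded to 48 bits, is 0x69B1B0971E53.
Split into bytes (most-significant first): 69 B1 B0 97 1E 53.
Big-endian: lowest address holds the most-significant byte.
So the memory order matches the most-significant-first order: 69 B1 B0 97 1E 53.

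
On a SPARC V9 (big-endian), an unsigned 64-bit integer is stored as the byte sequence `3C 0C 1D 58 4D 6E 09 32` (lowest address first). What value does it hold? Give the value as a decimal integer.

4326865607089588530

Big-endian stores the most-significant byte at the lowest address.
The bytes are already most-significant first: 0x3C0C1D584D6E0932.
0x3C0C1D584D6E0932 = 4326865607089588530.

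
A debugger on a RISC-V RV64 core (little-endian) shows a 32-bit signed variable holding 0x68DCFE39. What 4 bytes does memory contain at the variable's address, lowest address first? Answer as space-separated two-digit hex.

Split into bytes (most-significant first): 68 DC FE 39.
Little-endian stores the least-significant byte at the lowest address.
So at ascending addresses the bytes are 39 FE DC 68.

39 FE DC 68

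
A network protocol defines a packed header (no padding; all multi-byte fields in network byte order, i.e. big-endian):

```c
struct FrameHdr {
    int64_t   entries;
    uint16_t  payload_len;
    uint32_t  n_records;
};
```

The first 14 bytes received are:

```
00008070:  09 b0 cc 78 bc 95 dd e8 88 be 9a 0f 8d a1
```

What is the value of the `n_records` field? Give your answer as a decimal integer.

2584710561

`n_records` follows `entries` (8 B), `payload_len` (2 B), so it starts at offset 8 + 2 = 10 and occupies 4 bytes.
Bytes at offsets 10..13: 9A 0F 8D A1.
Big-endian: lowest address holds the most-significant byte.
The bytes are already most-significant first: 0x9A0F8DA1.
0x9A0F8DA1 = 2584710561.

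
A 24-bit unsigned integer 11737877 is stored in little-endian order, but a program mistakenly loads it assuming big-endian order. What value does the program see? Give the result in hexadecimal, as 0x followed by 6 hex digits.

11737877 in 24-bit hexadecimal is 0xB31B15.
Stored little-endian, the bytes at ascending addresses are 15 1B B3.
Read back as big-endian, the last byte is least significant, giving 0x151BB3.

0x151BB3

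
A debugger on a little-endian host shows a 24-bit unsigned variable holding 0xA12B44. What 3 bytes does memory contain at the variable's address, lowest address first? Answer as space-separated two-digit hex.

Split into bytes (most-significant first): A1 2B 44.
Little-endian: lowest address holds the least-significant byte.
So at ascending addresses the bytes are 44 2B A1.

44 2B A1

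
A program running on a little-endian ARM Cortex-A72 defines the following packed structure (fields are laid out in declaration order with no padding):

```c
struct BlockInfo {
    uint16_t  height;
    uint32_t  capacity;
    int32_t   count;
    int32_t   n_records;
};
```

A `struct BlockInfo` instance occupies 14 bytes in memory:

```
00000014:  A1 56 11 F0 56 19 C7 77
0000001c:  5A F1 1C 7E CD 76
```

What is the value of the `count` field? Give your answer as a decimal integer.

`count` follows `height` (2 B), `capacity` (4 B), so it starts at offset 2 + 4 = 6 and occupies 4 bytes.
Bytes at offsets 6..9: C7 77 5A F1.
Little-endian stores the least-significant byte at the lowest address.
Reassemble most-significant byte first: F1 5A 77 C7 → 0xF15A77C7.
Top bit is set, so as a signed 32-bit value this is 0xF15A77C7 − 2^32 = -245729337.

-245729337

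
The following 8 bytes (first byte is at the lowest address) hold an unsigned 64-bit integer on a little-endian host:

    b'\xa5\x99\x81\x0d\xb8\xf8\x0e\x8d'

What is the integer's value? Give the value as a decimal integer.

10164334878406056357

Little-endian stores the least-significant byte at the lowest address.
Reassemble most-significant byte first: 8D 0E F8 B8 0D 81 99 A5 → 0x8D0EF8B80D8199A5.
0x8D0EF8B80D8199A5 = 10164334878406056357.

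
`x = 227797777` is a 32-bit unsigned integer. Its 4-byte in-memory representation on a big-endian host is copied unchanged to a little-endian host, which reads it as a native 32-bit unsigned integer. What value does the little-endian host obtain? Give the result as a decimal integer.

227797777 in 32-bit hexadecimal is 0x0D93EB11.
Stored big-endian, the bytes at ascending addresses are 0D 93 EB 11.
Read back as little-endian, the first byte is least significant, giving 0x11EB930D.
0x11EB930D = 300651277.

300651277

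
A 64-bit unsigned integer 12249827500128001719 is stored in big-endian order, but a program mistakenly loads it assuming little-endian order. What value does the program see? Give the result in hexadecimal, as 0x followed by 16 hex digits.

12249827500128001719 in 64-bit hexadecimal is 0xAA00213580F0DEB7.
Stored big-endian, the bytes at ascending addresses are AA 00 21 35 80 F0 DE B7.
Read back as little-endian, the first byte is least significant, giving 0xB7DEF080352100AA.

0xB7DEF080352100AA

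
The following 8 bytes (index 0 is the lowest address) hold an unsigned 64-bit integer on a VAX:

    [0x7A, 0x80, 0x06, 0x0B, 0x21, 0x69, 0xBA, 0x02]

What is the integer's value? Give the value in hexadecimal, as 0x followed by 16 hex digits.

0x02BA69210B06807A

Little-endian stores the least-significant byte at the lowest address.
Reassemble most-significant byte first: 02 BA 69 21 0B 06 80 7A → 0x02BA69210B06807A.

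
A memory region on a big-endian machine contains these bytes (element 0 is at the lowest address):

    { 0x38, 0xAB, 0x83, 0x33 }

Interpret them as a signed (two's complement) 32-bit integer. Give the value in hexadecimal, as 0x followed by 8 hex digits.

0x38AB8333

Big-endian stores the most-significant byte at the lowest address.
The bytes are already most-significant first: 0x38AB8333.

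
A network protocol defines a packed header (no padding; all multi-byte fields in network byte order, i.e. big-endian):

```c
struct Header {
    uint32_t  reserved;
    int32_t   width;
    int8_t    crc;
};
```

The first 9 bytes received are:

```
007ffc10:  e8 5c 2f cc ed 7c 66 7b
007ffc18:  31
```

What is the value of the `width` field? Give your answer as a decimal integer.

-310614405

`width` follows `reserved` (4 bytes), so it starts at byte offset 4 and occupies 4 bytes.
Bytes at offsets 4..7: ED 7C 66 7B.
Big-endian: lowest address holds the most-significant byte.
The bytes are already most-significant first: 0xED7C667B.
Top bit is set, so as a signed 32-bit value this is 0xED7C667B − 2^32 = -310614405.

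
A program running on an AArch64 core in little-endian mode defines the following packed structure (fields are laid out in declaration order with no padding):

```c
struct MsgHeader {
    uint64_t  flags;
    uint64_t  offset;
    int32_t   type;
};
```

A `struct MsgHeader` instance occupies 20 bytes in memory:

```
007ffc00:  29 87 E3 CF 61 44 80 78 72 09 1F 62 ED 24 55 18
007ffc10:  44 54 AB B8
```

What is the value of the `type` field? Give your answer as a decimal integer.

-1196731324

`type` follows `flags` (8 B), `offset` (8 B), so it starts at offset 8 + 8 = 16 and occupies 4 bytes.
Bytes at offsets 16..19: 44 54 AB B8.
Little-endian: lowest address holds the least-significant byte.
Reassemble most-significant byte first: B8 AB 54 44 → 0xB8AB5444.
Top bit is set, so as a signed 32-bit value this is 0xB8AB5444 − 2^32 = -1196731324.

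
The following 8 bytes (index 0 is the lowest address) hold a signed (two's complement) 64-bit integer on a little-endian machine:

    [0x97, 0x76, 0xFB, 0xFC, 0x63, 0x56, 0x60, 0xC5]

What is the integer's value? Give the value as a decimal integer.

Little-endian: lowest address holds the least-significant byte.
Reassemble most-significant byte first: C5 60 56 63 FC FB 76 97 → 0xC5605663FCFB7697.
Top bit is set, so as a signed 64-bit value this is 0xC5605663FCFB7697 − 2^64 = -4224281463027435881.

-4224281463027435881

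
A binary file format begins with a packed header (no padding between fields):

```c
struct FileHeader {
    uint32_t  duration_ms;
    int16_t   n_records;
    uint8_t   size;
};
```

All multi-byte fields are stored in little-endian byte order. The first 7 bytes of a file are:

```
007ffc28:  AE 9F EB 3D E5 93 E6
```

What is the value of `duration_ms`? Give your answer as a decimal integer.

`duration_ms` is the first field, at byte offset 0, occupying 4 bytes.
Bytes at offsets 0..3: AE 9F EB 3D.
In little-endian order the low byte comes first in memory.
Reassemble most-significant byte first: 3D EB 9F AE → 0x3DEB9FAE.
0x3DEB9FAE = 1038852014.

1038852014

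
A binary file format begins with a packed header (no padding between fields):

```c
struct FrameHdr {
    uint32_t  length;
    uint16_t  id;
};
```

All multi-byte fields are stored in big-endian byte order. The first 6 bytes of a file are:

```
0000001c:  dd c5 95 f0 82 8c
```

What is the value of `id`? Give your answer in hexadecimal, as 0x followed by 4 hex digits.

`id` follows `length` (4 bytes), so it starts at byte offset 4 and occupies 2 bytes.
Bytes at offsets 4..5: 82 8C.
Big-endian stores the most-significant byte at the lowest address.
The bytes are already most-significant first: 0x828C.

0x828C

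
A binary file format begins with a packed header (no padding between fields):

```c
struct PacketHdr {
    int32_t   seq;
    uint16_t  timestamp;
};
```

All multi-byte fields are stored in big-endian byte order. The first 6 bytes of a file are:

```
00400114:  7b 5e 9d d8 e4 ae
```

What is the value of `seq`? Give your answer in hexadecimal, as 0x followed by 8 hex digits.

0x7B5E9DD8

`seq` is the first field, at byte offset 0, occupying 4 bytes.
Bytes at offsets 0..3: 7B 5E 9D D8.
Big-endian stores the most-significant byte at the lowest address.
The bytes are already most-significant first: 0x7B5E9DD8.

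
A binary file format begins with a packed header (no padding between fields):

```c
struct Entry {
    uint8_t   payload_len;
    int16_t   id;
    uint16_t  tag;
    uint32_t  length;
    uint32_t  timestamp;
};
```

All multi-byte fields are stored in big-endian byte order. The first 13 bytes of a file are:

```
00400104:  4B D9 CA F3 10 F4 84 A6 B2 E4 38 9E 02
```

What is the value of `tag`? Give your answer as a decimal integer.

`tag` follows `payload_len` (1 B), `id` (2 B), so it starts at offset 1 + 2 = 3 and occupies 2 bytes.
Bytes at offsets 3..4: F3 10.
Big-endian stores the most-significant byte at the lowest address.
The bytes are already most-significant first: 0xF310.
0xF310 = 62224.

62224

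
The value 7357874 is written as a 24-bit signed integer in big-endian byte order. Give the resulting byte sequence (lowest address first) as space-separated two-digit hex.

7357874 in hexadecimal, padded to 24 bits, is 0x7045B2.
Split into bytes (most-significant first): 70 45 B2.
Big-endian stores the most-significant byte at the lowest address.
So the memory order matches the most-significant-first order: 70 45 B2.

70 45 B2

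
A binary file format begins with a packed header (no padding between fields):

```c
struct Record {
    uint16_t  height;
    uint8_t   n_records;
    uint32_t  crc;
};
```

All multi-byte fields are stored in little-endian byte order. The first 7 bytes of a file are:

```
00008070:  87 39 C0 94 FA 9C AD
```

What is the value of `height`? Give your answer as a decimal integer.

`height` is the first field, at byte offset 0, occupying 2 bytes.
Bytes at offsets 0..1: 87 39.
In little-endian order the low byte comes first in memory.
Reassemble most-significant byte first: 39 87 → 0x3987.
0x3987 = 14727.

14727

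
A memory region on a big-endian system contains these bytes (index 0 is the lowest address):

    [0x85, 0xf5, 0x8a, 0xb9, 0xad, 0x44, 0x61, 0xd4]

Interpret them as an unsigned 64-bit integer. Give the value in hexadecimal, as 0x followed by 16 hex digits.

0x85F58AB9AD4461D4

In big-endian order the high byte comes first in memory.
The bytes are already most-significant first: 0x85F58AB9AD4461D4.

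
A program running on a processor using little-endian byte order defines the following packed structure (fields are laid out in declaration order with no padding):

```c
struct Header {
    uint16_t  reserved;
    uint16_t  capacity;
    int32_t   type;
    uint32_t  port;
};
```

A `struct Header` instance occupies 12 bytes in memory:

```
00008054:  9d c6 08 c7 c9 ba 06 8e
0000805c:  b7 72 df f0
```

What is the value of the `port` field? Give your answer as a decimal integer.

`port` follows `reserved` (2 B), `capacity` (2 B), `type` (4 B), so it starts at offset 2 + 2 + 4 = 8 and occupies 4 bytes.
Bytes at offsets 8..11: B7 72 DF F0.
Little-endian: lowest address holds the least-significant byte.
Reassemble most-significant byte first: F0 DF 72 B7 → 0xF0DF72B7.
0xF0DF72B7 = 4041175735.

4041175735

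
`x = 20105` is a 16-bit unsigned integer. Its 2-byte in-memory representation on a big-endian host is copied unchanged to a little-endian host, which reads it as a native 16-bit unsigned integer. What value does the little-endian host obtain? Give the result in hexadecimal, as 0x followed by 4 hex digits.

0x894E

20105 in 16-bit hexadecimal is 0x4E89.
Stored big-endian, the bytes at ascending addresses are 4E 89.
Read back as little-endian, the first byte is least significant, giving 0x894E.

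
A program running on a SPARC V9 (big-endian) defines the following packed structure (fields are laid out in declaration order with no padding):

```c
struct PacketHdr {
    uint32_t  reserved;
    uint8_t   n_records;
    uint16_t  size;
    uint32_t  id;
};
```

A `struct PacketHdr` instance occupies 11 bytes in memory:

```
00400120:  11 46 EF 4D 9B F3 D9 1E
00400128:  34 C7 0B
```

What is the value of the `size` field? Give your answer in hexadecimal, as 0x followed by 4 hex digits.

`size` follows `reserved` (4 B), `n_records` (1 B), so it starts at offset 4 + 1 = 5 and occupies 2 bytes.
Bytes at offsets 5..6: F3 D9.
Big-endian stores the most-significant byte at the lowest address.
The bytes are already most-significant first: 0xF3D9.

0xF3D9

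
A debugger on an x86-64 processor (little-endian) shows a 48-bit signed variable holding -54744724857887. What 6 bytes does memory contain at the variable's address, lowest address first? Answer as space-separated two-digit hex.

Two's complement of -54744724857887 in 48 bits: 54744724857887 = 0x31CA3FE0E41F; invert → 0xCE35C01F1BE0; add 1 → 0xCE35C01F1BE1.
Split into bytes (most-significant first): CE 35 C0 1F 1B E1.
Little-endian: lowest address holds the least-significant byte.
So at ascending addresses the bytes are E1 1B 1F C0 35 CE.

E1 1B 1F C0 35 CE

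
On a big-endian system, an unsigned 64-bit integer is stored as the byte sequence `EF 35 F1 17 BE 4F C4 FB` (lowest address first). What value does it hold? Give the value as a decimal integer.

17236948233109882107

Big-endian: lowest address holds the most-significant byte.
The bytes are already most-significant first: 0xEF35F117BE4FC4FB.
0xEF35F117BE4FC4FB = 17236948233109882107.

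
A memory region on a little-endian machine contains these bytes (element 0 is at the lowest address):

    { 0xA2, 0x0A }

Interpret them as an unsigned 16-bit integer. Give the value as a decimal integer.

2722

In little-endian order the low byte comes first in memory.
Reassemble most-significant byte first: 0A A2 → 0x0AA2.
0x0AA2 = 2722.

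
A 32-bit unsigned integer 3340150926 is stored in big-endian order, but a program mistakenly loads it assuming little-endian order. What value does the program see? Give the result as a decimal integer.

3340150926 in 32-bit hexadecimal is 0xC716A88E.
Stored big-endian, the bytes at ascending addresses are C7 16 A8 8E.
Read back as little-endian, the first byte is least significant, giving 0x8EA816C7.
0x8EA816C7 = 2393380551.

2393380551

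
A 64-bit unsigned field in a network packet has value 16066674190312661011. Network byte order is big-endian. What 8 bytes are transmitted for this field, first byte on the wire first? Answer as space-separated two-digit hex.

DE F8 4B 0D 1B 85 E0 13

16066674190312661011 in hexadecimal, padded to 64 bits, is 0xDEF84B0D1B85E013.
Split into bytes (most-significant first): DE F8 4B 0D 1B 85 E0 13.
In big-endian order the high byte comes first in memory.
So the memory order matches the most-significant-first order: DE F8 4B 0D 1B 85 E0 13.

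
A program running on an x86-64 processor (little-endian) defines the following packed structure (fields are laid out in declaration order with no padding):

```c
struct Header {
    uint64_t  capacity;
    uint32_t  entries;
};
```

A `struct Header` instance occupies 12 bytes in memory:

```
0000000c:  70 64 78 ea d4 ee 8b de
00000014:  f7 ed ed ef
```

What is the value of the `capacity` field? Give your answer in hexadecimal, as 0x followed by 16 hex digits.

`capacity` is the first field, at byte offset 0, occupying 8 bytes.
Bytes at offsets 0..7: 70 64 78 EA D4 EE 8B DE.
Little-endian stores the least-significant byte at the lowest address.
Reassemble most-significant byte first: DE 8B EE D4 EA 78 64 70 → 0xDE8BEED4EA786470.

0xDE8BEED4EA786470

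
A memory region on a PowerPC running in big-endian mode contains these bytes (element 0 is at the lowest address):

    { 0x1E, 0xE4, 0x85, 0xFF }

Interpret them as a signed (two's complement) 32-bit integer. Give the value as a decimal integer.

518292991

In big-endian order the high byte comes first in memory.
The bytes are already most-significant first: 0x1EE485FF.
0x1EE485FF = 518292991.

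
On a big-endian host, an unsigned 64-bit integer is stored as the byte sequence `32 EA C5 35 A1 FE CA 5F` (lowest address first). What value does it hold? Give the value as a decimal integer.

3668961680588458591

Big-endian stores the most-significant byte at the lowest address.
The bytes are already most-significant first: 0x32EAC535A1FECA5F.
0x32EAC535A1FECA5F = 3668961680588458591.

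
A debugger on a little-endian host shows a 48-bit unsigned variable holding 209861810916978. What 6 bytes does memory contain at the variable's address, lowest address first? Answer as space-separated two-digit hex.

209861810916978 in hexadecimal, padded to 48 bits, is 0xBEDE42B10E72.
Split into bytes (most-significant first): BE DE 42 B1 0E 72.
In little-endian order the low byte comes first in memory.
So at ascending addresses the bytes are 72 0E B1 42 DE BE.

72 0E B1 42 DE BE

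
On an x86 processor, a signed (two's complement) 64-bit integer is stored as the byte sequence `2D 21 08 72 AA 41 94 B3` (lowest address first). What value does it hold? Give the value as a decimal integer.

Little-endian stores the least-significant byte at the lowest address.
Reassemble most-significant byte first: B3 94 41 AA 72 08 21 2D → 0xB39441AA7208212D.
Top bit is set, so as a signed 64-bit value this is 0xB39441AA7208212D − 2^64 = -5506704244053892819.

-5506704244053892819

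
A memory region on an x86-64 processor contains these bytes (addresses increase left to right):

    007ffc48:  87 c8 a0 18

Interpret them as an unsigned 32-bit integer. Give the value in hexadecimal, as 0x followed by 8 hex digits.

In little-endian order the low byte comes first in memory.
Reassemble most-significant byte first: 18 A0 C8 87 → 0x18A0C887.

0x18A0C887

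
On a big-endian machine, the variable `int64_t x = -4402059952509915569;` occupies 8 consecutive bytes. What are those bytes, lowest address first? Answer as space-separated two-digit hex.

C2 E8 BD CB DA AC 6E 4F

Two's complement of -4402059952509915569 in 64 bits: 4402059952509915569 = 0x3D174234255391B1; invert → 0xC2E8BDCBDAAC6E4E; add 1 → 0xC2E8BDCBDAAC6E4F.
Split into bytes (most-significant first): C2 E8 BD CB DA AC 6E 4F.
Big-endian: lowest address holds the most-significant byte.
So the memory order matches the most-significant-first order: C2 E8 BD CB DA AC 6E 4F.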